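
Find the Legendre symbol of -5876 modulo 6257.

(-5876/6257)
  = (381/6257)    [-5876 ≡ 381 mod 6257]
  = (6257/381)    [QR: 381 ≡ 1 mod 4, sign kept]
  = (161/381)    [6257 ≡ 161 mod 381]
  = (381/161)    [QR: 161 ≡ 1 mod 4, sign kept]
  = (59/161)    [381 ≡ 59 mod 161]
  = (161/59)    [QR: 161 ≡ 1 mod 4, sign kept]
  = (43/59)    [161 ≡ 43 mod 59]
  = -(59/43)    [QR: both ≡ 3 mod 4, sign flips]
  = -(16/43)    [59 ≡ 16 mod 43]
  = -(1/43)    [43 ≡ 3 mod 8 ⇒ (2/43)^4 = +1]
  = -1    [(1/43) = 1]

-1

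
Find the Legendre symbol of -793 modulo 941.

Reduce the numerator: -793 ≡ 148 (mod 941), so (-793/941) = (148/941).
Factor out 2: 148 = 2^2·37. Since 941 ≡ 5 (mod 8), (2/941) = -1, and (2/941)^2 = +1. Now have (37/941).
37 ≡ 1 (mod 4), so quadratic reciprocity gives (37/941) = (941/37). Reduce: 941 ≡ 16 (mod 37). Now have (16/37).
Factor out 2: 16 = 2^4. Since 37 ≡ 5 (mod 8), (2/37) = -1, and (2/37)^4 = +1. Now have (1/37).
(1/37) = 1. Collecting the sign factors: 1.

1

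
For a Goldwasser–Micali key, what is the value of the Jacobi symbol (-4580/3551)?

(-4580/3551)
  = (2522/3551)    [-4580 ≡ 2522 mod 3551]
  = (1261/3551)    [3551 ≡ 7 mod 8 ⇒ (2/3551) = +1]
  = (3551/1261)    [QR: 1261 ≡ 1 mod 4, sign kept]
  = (1029/1261)    [3551 ≡ 1029 mod 1261]
  = (1261/1029)    [QR: 1029 ≡ 1 mod 4, sign kept]
  = (232/1029)    [1261 ≡ 232 mod 1029]
  = -(29/1029)    [1029 ≡ 5 mod 8 ⇒ (2/1029)^3 = -1]
  = -(1029/29)    [QR: 29 ≡ 1 mod 4, sign kept]
  = -(14/29)    [1029 ≡ 14 mod 29]
  = (7/29)    [29 ≡ 5 mod 8 ⇒ (2/29) = -1]
  = (29/7)    [QR: 29 ≡ 1 mod 4, sign kept]
  = (1/7)    [29 ≡ 1 mod 7]
  = 1    [(1/7) = 1]

1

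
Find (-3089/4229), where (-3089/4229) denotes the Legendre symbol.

-1

Reduce the numerator: -3089 ≡ 1140 (mod 4229), so (-3089/4229) = (1140/4229).
Factor out 2: 1140 = 2^2·285. Since 4229 ≡ 5 (mod 8), (2/4229) = -1, and (2/4229)^2 = +1. Now have (285/4229).
285 ≡ 1 (mod 4), so quadratic reciprocity gives (285/4229) = (4229/285). Reduce: 4229 ≡ 239 (mod 285). Now have (239/285).
285 ≡ 1 (mod 4), so quadratic reciprocity gives (239/285) = (285/239). Reduce: 285 ≡ 46 (mod 239). Now have (46/239).
Factor out 2: 46 = 2·23. Since 239 ≡ 7 (mod 8), (2/239) = +1. Now have (23/239).
Both 23 ≡ 3 and 239 ≡ 3 (mod 4), so reciprocity gives (23/239) = -(239/23). Reduce: 239 ≡ 9 (mod 23). Now have -(9/23).
9 ≡ 1 (mod 4), so quadratic reciprocity gives (9/23) = (23/9). Reduce: 23 ≡ 5 (mod 9). Now have -(5/9).
5 ≡ 1 (mod 4), so quadratic reciprocity gives (5/9) = (9/5). Reduce: 9 ≡ 4 (mod 5). Now have -(4/5).
Factor out 2: 4 = 2^2. Since 5 ≡ 5 (mod 8), (2/5) = -1, and (2/5)^2 = +1. Now have -(1/5).
(1/5) = 1. Collecting the sign factors: -1.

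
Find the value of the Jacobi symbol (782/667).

0

(782/667)
  = (115/667)    [782 ≡ 115 mod 667]
  = -(667/115)    [QR: both ≡ 3 mod 4, sign flips]
  = -(92/115)    [667 ≡ 92 mod 115]
  = -(23/115)    [115 ≡ 3 mod 8 ⇒ (2/115)^2 = +1]
  = (115/23)    [QR: both ≡ 3 mod 4, sign flips]
  = (0/23)    [115 ≡ 0 mod 23]
  = 0    [numerator 0, gcd > 1]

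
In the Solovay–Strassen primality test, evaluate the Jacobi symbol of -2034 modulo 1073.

1

(-2034 / 1073)
  = (112 / 1073)    [-2034 ≡ 112 mod 1073]
  = (7 / 1073)    [1073 ≡ 1 mod 8 ⇒ (2 / 1073)^4 = +1]
  = (1073 / 7)    [QR: 1073 ≡ 1 mod 4, sign kept]
  = (2 / 7)    [1073 ≡ 2 mod 7]
  = (1 / 7)    [7 ≡ 7 mod 8 ⇒ (2 / 7) = +1]
  = 1    [(1 / 7) = 1]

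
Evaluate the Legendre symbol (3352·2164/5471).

-1

By multiplicativity, (3352·2164/5471) = (3352/5471)·(2164/5471).
First factor (3352/5471):
Factor out 2: 3352 = 2^3·419. Since 5471 ≡ 7 (mod 8), (2/5471) = +1, and (2/5471)^3 = +1. Now have (419/5471).
Both 419 ≡ 3 and 5471 ≡ 3 (mod 4), so reciprocity gives (419/5471) = -(5471/419). Reduce: 5471 ≡ 24 (mod 419). Now have -(24/419).
Factor out 2: 24 = 2^3·3. Since 419 ≡ 3 (mod 8), (2/419) = -1, and (2/419)^3 = -1. Now have (3/419).
Both 3 ≡ 3 and 419 ≡ 3 (mod 4), so reciprocity gives (3/419) = -(419/3). Reduce: 419 ≡ 2 (mod 3). Now have -(2/3).
Factor out 2: 2 = 2. Since 3 ≡ 3 (mod 8), (2/3) = -1. Now have (1/3).
(1/3) = 1. Collecting the sign factors: 1.
Second factor (2164/5471):
Factor out 2: 2164 = 2^2·541. Since 5471 ≡ 7 (mod 8), (2/5471) = +1, and (2/5471)^2 = +1. Now have (541/5471).
541 ≡ 1 (mod 4), so quadratic reciprocity gives (541/5471) = (5471/541). Reduce: 5471 ≡ 61 (mod 541). Now have (61/541).
61 ≡ 1 (mod 4), so quadratic reciprocity gives (61/541) = (541/61). Reduce: 541 ≡ 53 (mod 61). Now have (53/61).
53 ≡ 1 (mod 4), so quadratic reciprocity gives (53/61) = (61/53). Reduce: 61 ≡ 8 (mod 53). Now have (8/53).
Factor out 2: 8 = 2^3. Since 53 ≡ 5 (mod 8), (2/53) = -1, and (2/53)^3 = -1. Now have -(1/53).
(1/53) = 1. Collecting the sign factors: -1.
Product: (1)·(-1) = -1.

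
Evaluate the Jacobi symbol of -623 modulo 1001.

0

(-623/1001)
  = (623/1001)    [1001 ≡ 1 mod 4 ⇒ (-1/1001) = +1]
  = (1001/623)    [QR: 1001 ≡ 1 mod 4, sign kept]
  = (378/623)    [1001 ≡ 378 mod 623]
  = (189/623)    [623 ≡ 7 mod 8 ⇒ (2/623) = +1]
  = (623/189)    [QR: 189 ≡ 1 mod 4, sign kept]
  = (56/189)    [623 ≡ 56 mod 189]
  = -(7/189)    [189 ≡ 5 mod 8 ⇒ (2/189)^3 = -1]
  = -(189/7)    [QR: 189 ≡ 1 mod 4, sign kept]
  = -(0/7)    [189 ≡ 0 mod 7]
  = 0    [numerator 0, gcd > 1]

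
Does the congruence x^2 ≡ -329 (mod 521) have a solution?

no

(-329/521)
  = (329/521)    [521 ≡ 1 mod 4 ⇒ (-1/521) = +1]
  = (521/329)    [QR: 329 ≡ 1 mod 4, sign kept]
  = (192/329)    [521 ≡ 192 mod 329]
  = (3/329)    [329 ≡ 1 mod 8 ⇒ (2/329)^6 = +1]
  = (329/3)    [QR: 329 ≡ 1 mod 4, sign kept]
  = (2/3)    [329 ≡ 2 mod 3]
  = -(1/3)    [3 ≡ 3 mod 8 ⇒ (2/3) = -1]
  = -1    [(1/3) = 1]
The Legendre symbol is -1, so x^2 ≡ -329 (mod 521) has no solution.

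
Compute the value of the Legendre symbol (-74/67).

1

Reduce the numerator: -74 ≡ 60 (mod 67), so (-74/67) = (60/67).
Factor out 2: 60 = 2^2·15. Since 67 ≡ 3 (mod 8), (2/67) = -1, and (2/67)^2 = +1. Now have (15/67).
Both 15 ≡ 3 and 67 ≡ 3 (mod 4), so reciprocity gives (15/67) = -(67/15). Reduce: 67 ≡ 7 (mod 15). Now have -(7/15).
Both 7 ≡ 3 and 15 ≡ 3 (mod 4), so reciprocity gives (7/15) = -(15/7). Reduce: 15 ≡ 1 (mod 7). Now have (1/7).
(1/7) = 1. Collecting the sign factors: 1.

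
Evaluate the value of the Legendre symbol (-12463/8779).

(-12463/8779)
  = (5095/8779)    [-12463 ≡ 5095 mod 8779]
  = -(8779/5095)    [QR: both ≡ 3 mod 4, sign flips]
  = -(3684/5095)    [8779 ≡ 3684 mod 5095]
  = -(921/5095)    [5095 ≡ 7 mod 8 ⇒ (2/5095)^2 = +1]
  = -(5095/921)    [QR: 921 ≡ 1 mod 4, sign kept]
  = -(490/921)    [5095 ≡ 490 mod 921]
  = -(245/921)    [921 ≡ 1 mod 8 ⇒ (2/921) = +1]
  = -(921/245)    [QR: 245 ≡ 1 mod 4, sign kept]
  = -(186/245)    [921 ≡ 186 mod 245]
  = (93/245)    [245 ≡ 5 mod 8 ⇒ (2/245) = -1]
  = (245/93)    [QR: 93 ≡ 1 mod 4, sign kept]
  = (59/93)    [245 ≡ 59 mod 93]
  = (93/59)    [QR: 93 ≡ 1 mod 4, sign kept]
  = (34/59)    [93 ≡ 34 mod 59]
  = -(17/59)    [59 ≡ 3 mod 8 ⇒ (2/59) = -1]
  = -(59/17)    [QR: 17 ≡ 1 mod 4, sign kept]
  = -(8/17)    [59 ≡ 8 mod 17]
  = -(1/17)    [17 ≡ 1 mod 8 ⇒ (2/17)^3 = +1]
  = -1    [(1/17) = 1]

-1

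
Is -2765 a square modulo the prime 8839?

no

(-2765/8839)
  = (6074/8839)    [-2765 ≡ 6074 mod 8839]
  = (3037/8839)    [8839 ≡ 7 mod 8 ⇒ (2/8839) = +1]
  = (8839/3037)    [QR: 3037 ≡ 1 mod 4, sign kept]
  = (2765/3037)    [8839 ≡ 2765 mod 3037]
  = (3037/2765)    [QR: 2765 ≡ 1 mod 4, sign kept]
  = (272/2765)    [3037 ≡ 272 mod 2765]
  = (17/2765)    [2765 ≡ 5 mod 8 ⇒ (2/2765)^4 = +1]
  = (2765/17)    [QR: 17 ≡ 1 mod 4, sign kept]
  = (11/17)    [2765 ≡ 11 mod 17]
  = (17/11)    [QR: 17 ≡ 1 mod 4, sign kept]
  = (6/11)    [17 ≡ 6 mod 11]
  = -(3/11)    [11 ≡ 3 mod 8 ⇒ (2/11) = -1]
  = (11/3)    [QR: both ≡ 3 mod 4, sign flips]
  = (2/3)    [11 ≡ 2 mod 3]
  = -(1/3)    [3 ≡ 3 mod 8 ⇒ (2/3) = -1]
  = -1    [(1/3) = 1]
The Legendre symbol is -1, so x^2 ≡ -2765 (mod 8839) has no solution.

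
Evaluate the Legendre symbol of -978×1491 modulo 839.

-1

By multiplicativity, (-978·1491 / 839) = (-978 / 839)·(1491 / 839).
First factor (-978 / 839):
Reduce the numerator: -978 ≡ 700 (mod 839), so (-978 / 839) = (700 / 839).
Factor out 2: 700 = 2^2·175. Since 839 ≡ 7 (mod 8), (2 / 839) = +1, and (2 / 839)^2 = +1. Now have (175 / 839).
Both 175 ≡ 3 and 839 ≡ 3 (mod 4), so reciprocity gives (175 / 839) = -(839 / 175). Reduce: 839 ≡ 139 (mod 175). Now have -(139 / 175).
Both 139 ≡ 3 and 175 ≡ 3 (mod 4), so reciprocity gives (139 / 175) = -(175 / 139). Reduce: 175 ≡ 36 (mod 139). Now have (36 / 139).
Factor out 2: 36 = 2^2·9. Since 139 ≡ 3 (mod 8), (2 / 139) = -1, and (2 / 139)^2 = +1. Now have (9 / 139).
9 ≡ 1 (mod 4), so quadratic reciprocity gives (9 / 139) = (139 / 9). Reduce: 139 ≡ 4 (mod 9). Now have (4 / 9).
Factor out 2: 4 = 2^2. Since 9 ≡ 1 (mod 8), (2 / 9) = +1, and (2 / 9)^2 = +1. Now have (1 / 9).
(1 / 9) = 1. Collecting the sign factors: 1.
Second factor (1491 / 839):
Reduce the numerator: 1491 ≡ 652 (mod 839), so (1491 / 839) = (652 / 839).
Factor out 2: 652 = 2^2·163. Since 839 ≡ 7 (mod 8), (2 / 839) = +1, and (2 / 839)^2 = +1. Now have (163 / 839).
Both 163 ≡ 3 and 839 ≡ 3 (mod 4), so reciprocity gives (163 / 839) = -(839 / 163). Reduce: 839 ≡ 24 (mod 163). Now have -(24 / 163).
Factor out 2: 24 = 2^3·3. Since 163 ≡ 3 (mod 8), (2 / 163) = -1, and (2 / 163)^3 = -1. Now have (3 / 163).
Both 3 ≡ 3 and 163 ≡ 3 (mod 4), so reciprocity gives (3 / 163) = -(163 / 3). Reduce: 163 ≡ 1 (mod 3). Now have -(1 / 3).
(1 / 3) = 1. Collecting the sign factors: -1.
Product: (1)·(-1) = -1.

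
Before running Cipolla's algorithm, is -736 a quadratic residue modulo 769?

no

Reduce the numerator: -736 ≡ 33 (mod 769), so (-736/769) = (33/769).
33 ≡ 1 (mod 4), so quadratic reciprocity gives (33/769) = (769/33). Reduce: 769 ≡ 10 (mod 33). Now have (10/33).
Factor out 2: 10 = 2·5. Since 33 ≡ 1 (mod 8), (2/33) = +1. Now have (5/33).
5 ≡ 1 (mod 4), so quadratic reciprocity gives (5/33) = (33/5). Reduce: 33 ≡ 3 (mod 5). Now have (3/5).
5 ≡ 1 (mod 4), so quadratic reciprocity gives (3/5) = (5/3). Reduce: 5 ≡ 2 (mod 3). Now have (2/3).
Factor out 2: 2 = 2. Since 3 ≡ 3 (mod 8), (2/3) = -1. Now have -(1/3).
(1/3) = 1. Collecting the sign factors: -1.
(-736/769) = -1, and 769 is prime, so -736 is not a quadratic residue mod 769.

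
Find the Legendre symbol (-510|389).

Reduce the numerator: -510 ≡ 268 (mod 389), so (-510|389) = (268|389).
Factor out 2: 268 = 2^2·67. Since 389 ≡ 5 (mod 8), (2|389) = -1, and (2|389)^2 = +1. Now have (67|389).
389 ≡ 1 (mod 4), so quadratic reciprocity gives (67|389) = (389|67). Reduce: 389 ≡ 54 (mod 67). Now have (54|67).
Factor out 2: 54 = 2·27. Since 67 ≡ 3 (mod 8), (2|67) = -1. Now have -(27|67).
Both 27 ≡ 3 and 67 ≡ 3 (mod 4), so reciprocity gives (27|67) = -(67|27). Reduce: 67 ≡ 13 (mod 27). Now have (13|27).
13 ≡ 1 (mod 4), so quadratic reciprocity gives (13|27) = (27|13). Reduce: 27 ≡ 1 (mod 13). Now have (1|13).
(1|13) = 1. Collecting the sign factors: 1.

1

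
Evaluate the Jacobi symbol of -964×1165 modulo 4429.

By multiplicativity, (-964·1165/4429) = (-964/4429)·(1165/4429).
First factor (-964/4429):
(-964/4429)
  = (964/4429)    [4429 ≡ 1 mod 4 ⇒ (-1/4429) = +1]
  = (241/4429)    [4429 ≡ 5 mod 8 ⇒ (2/4429)^2 = +1]
  = (4429/241)    [QR: 241 ≡ 1 mod 4, sign kept]
  = (91/241)    [4429 ≡ 91 mod 241]
  = (241/91)    [QR: 241 ≡ 1 mod 4, sign kept]
  = (59/91)    [241 ≡ 59 mod 91]
  = -(91/59)    [QR: both ≡ 3 mod 4, sign flips]
  = -(32/59)    [91 ≡ 32 mod 59]
  = (1/59)    [59 ≡ 3 mod 8 ⇒ (2/59)^5 = -1]
  = 1    [(1/59) = 1]
Second factor (1165/4429):
(1165/4429)
  = (4429/1165)    [QR: 1165 ≡ 1 mod 4, sign kept]
  = (934/1165)    [4429 ≡ 934 mod 1165]
  = -(467/1165)    [1165 ≡ 5 mod 8 ⇒ (2/1165) = -1]
  = -(1165/467)    [QR: 1165 ≡ 1 mod 4, sign kept]
  = -(231/467)    [1165 ≡ 231 mod 467]
  = (467/231)    [QR: both ≡ 3 mod 4, sign flips]
  = (5/231)    [467 ≡ 5 mod 231]
  = (231/5)    [QR: 5 ≡ 1 mod 4, sign kept]
  = (1/5)    [231 ≡ 1 mod 5]
  = 1    [(1/5) = 1]
Product: (1)·(1) = 1.

1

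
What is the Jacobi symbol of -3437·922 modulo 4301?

1

By multiplicativity, (-3437·922/4301) = (-3437/4301)·(922/4301).
First factor (-3437/4301):
(-3437/4301)
  = (864/4301)    [-3437 ≡ 864 mod 4301]
  = -(27/4301)    [4301 ≡ 5 mod 8 ⇒ (2/4301)^5 = -1]
  = -(4301/27)    [QR: 4301 ≡ 1 mod 4, sign kept]
  = -(8/27)    [4301 ≡ 8 mod 27]
  = (1/27)    [27 ≡ 3 mod 8 ⇒ (2/27)^3 = -1]
  = 1    [(1/27) = 1]
Second factor (922/4301):
(922/4301)
  = -(461/4301)    [4301 ≡ 5 mod 8 ⇒ (2/4301) = -1]
  = -(4301/461)    [QR: 461 ≡ 1 mod 4, sign kept]
  = -(152/461)    [4301 ≡ 152 mod 461]
  = (19/461)    [461 ≡ 5 mod 8 ⇒ (2/461)^3 = -1]
  = (461/19)    [QR: 461 ≡ 1 mod 4, sign kept]
  = (5/19)    [461 ≡ 5 mod 19]
  = (19/5)    [QR: 5 ≡ 1 mod 4, sign kept]
  = (4/5)    [19 ≡ 4 mod 5]
  = (1/5)    [5 ≡ 5 mod 8 ⇒ (2/5)^2 = +1]
  = 1    [(1/5) = 1]
Product: (1)·(1) = 1.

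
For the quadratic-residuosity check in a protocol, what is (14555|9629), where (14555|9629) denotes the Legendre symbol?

1

(14555|9629)
  = (4926|9629)    [14555 ≡ 4926 mod 9629]
  = -(2463|9629)    [9629 ≡ 5 mod 8 ⇒ (2|9629) = -1]
  = -(9629|2463)    [QR: 9629 ≡ 1 mod 4, sign kept]
  = -(2240|2463)    [9629 ≡ 2240 mod 2463]
  = -(35|2463)    [2463 ≡ 7 mod 8 ⇒ (2|2463)^6 = +1]
  = (2463|35)    [QR: both ≡ 3 mod 4, sign flips]
  = (13|35)    [2463 ≡ 13 mod 35]
  = (35|13)    [QR: 13 ≡ 1 mod 4, sign kept]
  = (9|13)    [35 ≡ 9 mod 13]
  = (13|9)    [QR: 9 ≡ 1 mod 4, sign kept]
  = (4|9)    [13 ≡ 4 mod 9]
  = (1|9)    [9 ≡ 1 mod 8 ⇒ (2|9)^2 = +1]
  = 1    [(1|9) = 1]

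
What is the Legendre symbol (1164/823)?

-1

(1164/823)
  = (341/823)    [1164 ≡ 341 mod 823]
  = (823/341)    [QR: 341 ≡ 1 mod 4, sign kept]
  = (141/341)    [823 ≡ 141 mod 341]
  = (341/141)    [QR: 141 ≡ 1 mod 4, sign kept]
  = (59/141)    [341 ≡ 59 mod 141]
  = (141/59)    [QR: 141 ≡ 1 mod 4, sign kept]
  = (23/59)    [141 ≡ 23 mod 59]
  = -(59/23)    [QR: both ≡ 3 mod 4, sign flips]
  = -(13/23)    [59 ≡ 13 mod 23]
  = -(23/13)    [QR: 13 ≡ 1 mod 4, sign kept]
  = -(10/13)    [23 ≡ 10 mod 13]
  = (5/13)    [13 ≡ 5 mod 8 ⇒ (2/13) = -1]
  = (13/5)    [QR: 5 ≡ 1 mod 4, sign kept]
  = (3/5)    [13 ≡ 3 mod 5]
  = (5/3)    [QR: 5 ≡ 1 mod 4, sign kept]
  = (2/3)    [5 ≡ 2 mod 3]
  = -(1/3)    [3 ≡ 3 mod 8 ⇒ (2/3) = -1]
  = -1    [(1/3) = 1]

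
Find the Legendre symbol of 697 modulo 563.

(697/563)
  = (134/563)    [697 ≡ 134 mod 563]
  = -(67/563)    [563 ≡ 3 mod 8 ⇒ (2/563) = -1]
  = (563/67)    [QR: both ≡ 3 mod 4, sign flips]
  = (27/67)    [563 ≡ 27 mod 67]
  = -(67/27)    [QR: both ≡ 3 mod 4, sign flips]
  = -(13/27)    [67 ≡ 13 mod 27]
  = -(27/13)    [QR: 13 ≡ 1 mod 4, sign kept]
  = -(1/13)    [27 ≡ 1 mod 13]
  = -1    [(1/13) = 1]

-1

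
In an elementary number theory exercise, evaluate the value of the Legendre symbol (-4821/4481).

-1

Pull out -1: (-4821/4481) = (-1/4481)·(4821/4481). Since 4481 ≡ 1 (mod 4), (-1/4481) = +1. Now have (4821/4481).
Reduce the numerator: 4821 ≡ 340 (mod 4481), so (4821/4481) = (340/4481).
Factor out 2: 340 = 2^2·85. Since 4481 ≡ 1 (mod 8), (2/4481) = +1, and (2/4481)^2 = +1. Now have (85/4481).
85 ≡ 1 (mod 4), so quadratic reciprocity gives (85/4481) = (4481/85). Reduce: 4481 ≡ 61 (mod 85). Now have (61/85).
61 ≡ 1 (mod 4), so quadratic reciprocity gives (61/85) = (85/61). Reduce: 85 ≡ 24 (mod 61). Now have (24/61).
Factor out 2: 24 = 2^3·3. Since 61 ≡ 5 (mod 8), (2/61) = -1, and (2/61)^3 = -1. Now have -(3/61).
61 ≡ 1 (mod 4), so quadratic reciprocity gives (3/61) = (61/3). Reduce: 61 ≡ 1 (mod 3). Now have -(1/3).
(1/3) = 1. Collecting the sign factors: -1.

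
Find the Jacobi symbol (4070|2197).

Reduce the numerator: 4070 ≡ 1873 (mod 2197), so (4070|2197) = (1873|2197).
1873 ≡ 1 (mod 4), so quadratic reciprocity gives (1873|2197) = (2197|1873). Reduce: 2197 ≡ 324 (mod 1873). Now have (324|1873).
Factor out 2: 324 = 2^2·81. Since 1873 ≡ 1 (mod 8), (2|1873) = +1, and (2|1873)^2 = +1. Now have (81|1873).
81 ≡ 1 (mod 4), so quadratic reciprocity gives (81|1873) = (1873|81). Reduce: 1873 ≡ 10 (mod 81). Now have (10|81).
Factor out 2: 10 = 2·5. Since 81 ≡ 1 (mod 8), (2|81) = +1. Now have (5|81).
5 ≡ 1 (mod 4), so quadratic reciprocity gives (5|81) = (81|5). Reduce: 81 ≡ 1 (mod 5). Now have (1|5).
(1|5) = 1. Collecting the sign factors: 1.

1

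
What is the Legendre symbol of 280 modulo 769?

Factor out 2: 280 = 2^3·35. Since 769 ≡ 1 (mod 8), (2/769) = +1, and (2/769)^3 = +1. Now have (35/769).
769 ≡ 1 (mod 4), so quadratic reciprocity gives (35/769) = (769/35). Reduce: 769 ≡ 34 (mod 35). Now have (34/35).
Factor out 2: 34 = 2·17. Since 35 ≡ 3 (mod 8), (2/35) = -1. Now have -(17/35).
17 ≡ 1 (mod 4), so quadratic reciprocity gives (17/35) = (35/17). Reduce: 35 ≡ 1 (mod 17). Now have -(1/17).
(1/17) = 1. Collecting the sign factors: -1.

-1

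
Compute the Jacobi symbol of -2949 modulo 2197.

-1

(-2949|2197)
  = (1445|2197)    [-2949 ≡ 1445 mod 2197]
  = (2197|1445)    [QR: 1445 ≡ 1 mod 4, sign kept]
  = (752|1445)    [2197 ≡ 752 mod 1445]
  = (47|1445)    [1445 ≡ 5 mod 8 ⇒ (2|1445)^4 = +1]
  = (1445|47)    [QR: 1445 ≡ 1 mod 4, sign kept]
  = (35|47)    [1445 ≡ 35 mod 47]
  = -(47|35)    [QR: both ≡ 3 mod 4, sign flips]
  = -(12|35)    [47 ≡ 12 mod 35]
  = -(3|35)    [35 ≡ 3 mod 8 ⇒ (2|35)^2 = +1]
  = (35|3)    [QR: both ≡ 3 mod 4, sign flips]
  = (2|3)    [35 ≡ 2 mod 3]
  = -(1|3)    [3 ≡ 3 mod 8 ⇒ (2|3) = -1]
  = -1    [(1|3) = 1]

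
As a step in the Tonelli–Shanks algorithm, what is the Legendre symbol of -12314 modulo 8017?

Reduce the numerator: -12314 ≡ 3720 (mod 8017), so (-12314/8017) = (3720/8017).
Factor out 2: 3720 = 2^3·465. Since 8017 ≡ 1 (mod 8), (2/8017) = +1, and (2/8017)^3 = +1. Now have (465/8017).
465 ≡ 1 (mod 4), so quadratic reciprocity gives (465/8017) = (8017/465). Reduce: 8017 ≡ 112 (mod 465). Now have (112/465).
Factor out 2: 112 = 2^4·7. Since 465 ≡ 1 (mod 8), (2/465) = +1, and (2/465)^4 = +1. Now have (7/465).
465 ≡ 1 (mod 4), so quadratic reciprocity gives (7/465) = (465/7). Reduce: 465 ≡ 3 (mod 7). Now have (3/7).
Both 3 ≡ 3 and 7 ≡ 3 (mod 4), so reciprocity gives (3/7) = -(7/3). Reduce: 7 ≡ 1 (mod 3). Now have -(1/3).
(1/3) = 1. Collecting the sign factors: -1.

-1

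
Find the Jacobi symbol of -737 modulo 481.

Reduce the numerator: -737 ≡ 225 (mod 481), so (-737|481) = (225|481).
225 ≡ 1 (mod 4), so quadratic reciprocity gives (225|481) = (481|225). Reduce: 481 ≡ 31 (mod 225). Now have (31|225).
225 ≡ 1 (mod 4), so quadratic reciprocity gives (31|225) = (225|31). Reduce: 225 ≡ 8 (mod 31). Now have (8|31).
Factor out 2: 8 = 2^3. Since 31 ≡ 7 (mod 8), (2|31) = +1, and (2|31)^3 = +1. Now have (1|31).
(1|31) = 1. Collecting the sign factors: 1.

1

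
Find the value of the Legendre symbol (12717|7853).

(12717|7853)
  = (4864|7853)    [12717 ≡ 4864 mod 7853]
  = (19|7853)    [7853 ≡ 5 mod 8 ⇒ (2|7853)^8 = +1]
  = (7853|19)    [QR: 7853 ≡ 1 mod 4, sign kept]
  = (6|19)    [7853 ≡ 6 mod 19]
  = -(3|19)    [19 ≡ 3 mod 8 ⇒ (2|19) = -1]
  = (19|3)    [QR: both ≡ 3 mod 4, sign flips]
  = (1|3)    [19 ≡ 1 mod 3]
  = 1    [(1|3) = 1]

1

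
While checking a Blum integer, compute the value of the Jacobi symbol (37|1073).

37 ≡ 1 (mod 4), so quadratic reciprocity gives (37|1073) = (1073|37). Reduce: 1073 ≡ 0 (mod 37). Now have (0|37).
The numerator is now 0 with denominator 37 > 1: the symbol is 0.

0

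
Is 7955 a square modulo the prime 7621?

(7955/7621)
  = (334/7621)    [7955 ≡ 334 mod 7621]
  = -(167/7621)    [7621 ≡ 5 mod 8 ⇒ (2/7621) = -1]
  = -(7621/167)    [QR: 7621 ≡ 1 mod 4, sign kept]
  = -(106/167)    [7621 ≡ 106 mod 167]
  = -(53/167)    [167 ≡ 7 mod 8 ⇒ (2/167) = +1]
  = -(167/53)    [QR: 53 ≡ 1 mod 4, sign kept]
  = -(8/53)    [167 ≡ 8 mod 53]
  = (1/53)    [53 ≡ 5 mod 8 ⇒ (2/53)^3 = -1]
  = 1    [(1/53) = 1]
The Legendre symbol is 1, so x^2 ≡ 7955 (mod 7621) has solution.

yes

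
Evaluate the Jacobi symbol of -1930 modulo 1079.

(-1930 / 1079)
  = (228 / 1079)    [-1930 ≡ 228 mod 1079]
  = (57 / 1079)    [1079 ≡ 7 mod 8 ⇒ (2 / 1079)^2 = +1]
  = (1079 / 57)    [QR: 57 ≡ 1 mod 4, sign kept]
  = (53 / 57)    [1079 ≡ 53 mod 57]
  = (57 / 53)    [QR: 53 ≡ 1 mod 4, sign kept]
  = (4 / 53)    [57 ≡ 4 mod 53]
  = (1 / 53)    [53 ≡ 5 mod 8 ⇒ (2 / 53)^2 = +1]
  = 1    [(1 / 53) = 1]

1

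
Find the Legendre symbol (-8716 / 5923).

1

(-8716 / 5923)
  = -(8716 / 5923)    [5923 ≡ 3 mod 4 ⇒ (-1 / 5923) = -1]
  = -(2793 / 5923)    [8716 ≡ 2793 mod 5923]
  = -(5923 / 2793)    [QR: 2793 ≡ 1 mod 4, sign kept]
  = -(337 / 2793)    [5923 ≡ 337 mod 2793]
  = -(2793 / 337)    [QR: 337 ≡ 1 mod 4, sign kept]
  = -(97 / 337)    [2793 ≡ 97 mod 337]
  = -(337 / 97)    [QR: 97 ≡ 1 mod 4, sign kept]
  = -(46 / 97)    [337 ≡ 46 mod 97]
  = -(23 / 97)    [97 ≡ 1 mod 8 ⇒ (2 / 97) = +1]
  = -(97 / 23)    [QR: 97 ≡ 1 mod 4, sign kept]
  = -(5 / 23)    [97 ≡ 5 mod 23]
  = -(23 / 5)    [QR: 5 ≡ 1 mod 4, sign kept]
  = -(3 / 5)    [23 ≡ 3 mod 5]
  = -(5 / 3)    [QR: 5 ≡ 1 mod 4, sign kept]
  = -(2 / 3)    [5 ≡ 2 mod 3]
  = (1 / 3)    [3 ≡ 3 mod 8 ⇒ (2 / 3) = -1]
  = 1    [(1 / 3) = 1]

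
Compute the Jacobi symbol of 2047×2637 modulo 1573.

By multiplicativity, (2047·2637 / 1573) = (2047 / 1573)·(2637 / 1573).
First factor (2047 / 1573):
(2047 / 1573)
  = (474 / 1573)    [2047 ≡ 474 mod 1573]
  = -(237 / 1573)    [1573 ≡ 5 mod 8 ⇒ (2 / 1573) = -1]
  = -(1573 / 237)    [QR: 237 ≡ 1 mod 4, sign kept]
  = -(151 / 237)    [1573 ≡ 151 mod 237]
  = -(237 / 151)    [QR: 237 ≡ 1 mod 4, sign kept]
  = -(86 / 151)    [237 ≡ 86 mod 151]
  = -(43 / 151)    [151 ≡ 7 mod 8 ⇒ (2 / 151) = +1]
  = (151 / 43)    [QR: both ≡ 3 mod 4, sign flips]
  = (22 / 43)    [151 ≡ 22 mod 43]
  = -(11 / 43)    [43 ≡ 3 mod 8 ⇒ (2 / 43) = -1]
  = (43 / 11)    [QR: both ≡ 3 mod 4, sign flips]
  = (10 / 11)    [43 ≡ 10 mod 11]
  = -(5 / 11)    [11 ≡ 3 mod 8 ⇒ (2 / 11) = -1]
  = -(11 / 5)    [QR: 5 ≡ 1 mod 4, sign kept]
  = -(1 / 5)    [11 ≡ 1 mod 5]
  = -1    [(1 / 5) = 1]
Second factor (2637 / 1573):
(2637 / 1573)
  = (1064 / 1573)    [2637 ≡ 1064 mod 1573]
  = -(133 / 1573)    [1573 ≡ 5 mod 8 ⇒ (2 / 1573)^3 = -1]
  = -(1573 / 133)    [QR: 133 ≡ 1 mod 4, sign kept]
  = -(110 / 133)    [1573 ≡ 110 mod 133]
  = (55 / 133)    [133 ≡ 5 mod 8 ⇒ (2 / 133) = -1]
  = (133 / 55)    [QR: 133 ≡ 1 mod 4, sign kept]
  = (23 / 55)    [133 ≡ 23 mod 55]
  = -(55 / 23)    [QR: both ≡ 3 mod 4, sign flips]
  = -(9 / 23)    [55 ≡ 9 mod 23]
  = -(23 / 9)    [QR: 9 ≡ 1 mod 4, sign kept]
  = -(5 / 9)    [23 ≡ 5 mod 9]
  = -(9 / 5)    [QR: 5 ≡ 1 mod 4, sign kept]
  = -(4 / 5)    [9 ≡ 4 mod 5]
  = -(1 / 5)    [5 ≡ 5 mod 8 ⇒ (2 / 5)^2 = +1]
  = -1    [(1 / 5) = 1]
Product: (-1)·(-1) = 1.

1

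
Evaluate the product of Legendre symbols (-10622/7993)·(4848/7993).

1

By multiplicativity, (-10622·4848/7993) = (-10622/7993)·(4848/7993).
First factor (-10622/7993):
Reduce the numerator: -10622 ≡ 5364 (mod 7993), so (-10622/7993) = (5364/7993).
Factor out 2: 5364 = 2^2·1341. Since 7993 ≡ 1 (mod 8), (2/7993) = +1, and (2/7993)^2 = +1. Now have (1341/7993).
1341 ≡ 1 (mod 4), so quadratic reciprocity gives (1341/7993) = (7993/1341). Reduce: 7993 ≡ 1288 (mod 1341). Now have (1288/1341).
Factor out 2: 1288 = 2^3·161. Since 1341 ≡ 5 (mod 8), (2/1341) = -1, and (2/1341)^3 = -1. Now have -(161/1341).
161 ≡ 1 (mod 4), so quadratic reciprocity gives (161/1341) = (1341/161). Reduce: 1341 ≡ 53 (mod 161). Now have -(53/161).
53 ≡ 1 (mod 4), so quadratic reciprocity gives (53/161) = (161/53). Reduce: 161 ≡ 2 (mod 53). Now have -(2/53).
Factor out 2: 2 = 2. Since 53 ≡ 5 (mod 8), (2/53) = -1. Now have (1/53).
(1/53) = 1. Collecting the sign factors: 1.
Second factor (4848/7993):
Factor out 2: 4848 = 2^4·303. Since 7993 ≡ 1 (mod 8), (2/7993) = +1, and (2/7993)^4 = +1. Now have (303/7993).
7993 ≡ 1 (mod 4), so quadratic reciprocity gives (303/7993) = (7993/303). Reduce: 7993 ≡ 115 (mod 303). Now have (115/303).
Both 115 ≡ 3 and 303 ≡ 3 (mod 4), so reciprocity gives (115/303) = -(303/115). Reduce: 303 ≡ 73 (mod 115). Now have -(73/115).
73 ≡ 1 (mod 4), so quadratic reciprocity gives (73/115) = (115/73). Reduce: 115 ≡ 42 (mod 73). Now have -(42/73).
Factor out 2: 42 = 2·21. Since 73 ≡ 1 (mod 8), (2/73) = +1. Now have -(21/73).
21 ≡ 1 (mod 4), so quadratic reciprocity gives (21/73) = (73/21). Reduce: 73 ≡ 10 (mod 21). Now have -(10/21).
Factor out 2: 10 = 2·5. Since 21 ≡ 5 (mod 8), (2/21) = -1. Now have (5/21).
5 ≡ 1 (mod 4), so quadratic reciprocity gives (5/21) = (21/5). Reduce: 21 ≡ 1 (mod 5). Now have (1/5).
(1/5) = 1. Collecting the sign factors: 1.
Product: (1)·(1) = 1.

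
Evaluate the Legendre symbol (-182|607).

Reduce the numerator: -182 ≡ 425 (mod 607), so (-182|607) = (425|607).
425 ≡ 1 (mod 4), so quadratic reciprocity gives (425|607) = (607|425). Reduce: 607 ≡ 182 (mod 425). Now have (182|425).
Factor out 2: 182 = 2·91. Since 425 ≡ 1 (mod 8), (2|425) = +1. Now have (91|425).
425 ≡ 1 (mod 4), so quadratic reciprocity gives (91|425) = (425|91). Reduce: 425 ≡ 61 (mod 91). Now have (61|91).
61 ≡ 1 (mod 4), so quadratic reciprocity gives (61|91) = (91|61). Reduce: 91 ≡ 30 (mod 61). Now have (30|61).
Factor out 2: 30 = 2·15. Since 61 ≡ 5 (mod 8), (2|61) = -1. Now have -(15|61).
61 ≡ 1 (mod 4), so quadratic reciprocity gives (15|61) = (61|15). Reduce: 61 ≡ 1 (mod 15). Now have -(1|15).
(1|15) = 1. Collecting the sign factors: -1.

-1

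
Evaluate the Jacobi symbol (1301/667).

(1301/667)
  = (634/667)    [1301 ≡ 634 mod 667]
  = -(317/667)    [667 ≡ 3 mod 8 ⇒ (2/667) = -1]
  = -(667/317)    [QR: 317 ≡ 1 mod 4, sign kept]
  = -(33/317)    [667 ≡ 33 mod 317]
  = -(317/33)    [QR: 33 ≡ 1 mod 4, sign kept]
  = -(20/33)    [317 ≡ 20 mod 33]
  = -(5/33)    [33 ≡ 1 mod 8 ⇒ (2/33)^2 = +1]
  = -(33/5)    [QR: 5 ≡ 1 mod 4, sign kept]
  = -(3/5)    [33 ≡ 3 mod 5]
  = -(5/3)    [QR: 5 ≡ 1 mod 4, sign kept]
  = -(2/3)    [5 ≡ 2 mod 3]
  = (1/3)    [3 ≡ 3 mod 8 ⇒ (2/3) = -1]
  = 1    [(1/3) = 1]

1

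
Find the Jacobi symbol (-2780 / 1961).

Pull out -1: (-2780 / 1961) = (-1 / 1961)·(2780 / 1961). Since 1961 ≡ 1 (mod 4), (-1 / 1961) = +1. Now have (2780 / 1961).
Reduce the numerator: 2780 ≡ 819 (mod 1961), so (2780 / 1961) = (819 / 1961).
1961 ≡ 1 (mod 4), so quadratic reciprocity gives (819 / 1961) = (1961 / 819). Reduce: 1961 ≡ 323 (mod 819). Now have (323 / 819).
Both 323 ≡ 3 and 819 ≡ 3 (mod 4), so reciprocity gives (323 / 819) = -(819 / 323). Reduce: 819 ≡ 173 (mod 323). Now have -(173 / 323).
173 ≡ 1 (mod 4), so quadratic reciprocity gives (173 / 323) = (323 / 173). Reduce: 323 ≡ 150 (mod 173). Now have -(150 / 173).
Factor out 2: 150 = 2·75. Since 173 ≡ 5 (mod 8), (2 / 173) = -1. Now have (75 / 173).
173 ≡ 1 (mod 4), so quadratic reciprocity gives (75 / 173) = (173 / 75). Reduce: 173 ≡ 23 (mod 75). Now have (23 / 75).
Both 23 ≡ 3 and 75 ≡ 3 (mod 4), so reciprocity gives (23 / 75) = -(75 / 23). Reduce: 75 ≡ 6 (mod 23). Now have -(6 / 23).
Factor out 2: 6 = 2·3. Since 23 ≡ 7 (mod 8), (2 / 23) = +1. Now have -(3 / 23).
Both 3 ≡ 3 and 23 ≡ 3 (mod 4), so reciprocity gives (3 / 23) = -(23 / 3). Reduce: 23 ≡ 2 (mod 3). Now have (2 / 3).
Factor out 2: 2 = 2. Since 3 ≡ 3 (mod 8), (2 / 3) = -1. Now have -(1 / 3).
(1 / 3) = 1. Collecting the sign factors: -1.

-1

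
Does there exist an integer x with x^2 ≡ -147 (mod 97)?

yes

(-147|97)
  = (47|97)    [-147 ≡ 47 mod 97]
  = (97|47)    [QR: 97 ≡ 1 mod 4, sign kept]
  = (3|47)    [97 ≡ 3 mod 47]
  = -(47|3)    [QR: both ≡ 3 mod 4, sign flips]
  = -(2|3)    [47 ≡ 2 mod 3]
  = (1|3)    [3 ≡ 3 mod 8 ⇒ (2|3) = -1]
  = 1    [(1|3) = 1]
(-147|97) = 1, and 97 is prime, so -147 is a quadratic residue mod 97.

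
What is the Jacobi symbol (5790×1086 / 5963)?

By multiplicativity, (5790·1086 / 5963) = (5790 / 5963)·(1086 / 5963).
First factor (5790 / 5963):
Factor out 2: 5790 = 2·2895. Since 5963 ≡ 3 (mod 8), (2 / 5963) = -1. Now have -(2895 / 5963).
Both 2895 ≡ 3 and 5963 ≡ 3 (mod 4), so reciprocity gives (2895 / 5963) = -(5963 / 2895). Reduce: 5963 ≡ 173 (mod 2895). Now have (173 / 2895).
173 ≡ 1 (mod 4), so quadratic reciprocity gives (173 / 2895) = (2895 / 173). Reduce: 2895 ≡ 127 (mod 173). Now have (127 / 173).
173 ≡ 1 (mod 4), so quadratic reciprocity gives (127 / 173) = (173 / 127). Reduce: 173 ≡ 46 (mod 127). Now have (46 / 127).
Factor out 2: 46 = 2·23. Since 127 ≡ 7 (mod 8), (2 / 127) = +1. Now have (23 / 127).
Both 23 ≡ 3 and 127 ≡ 3 (mod 4), so reciprocity gives (23 / 127) = -(127 / 23). Reduce: 127 ≡ 12 (mod 23). Now have -(12 / 23).
Factor out 2: 12 = 2^2·3. Since 23 ≡ 7 (mod 8), (2 / 23) = +1, and (2 / 23)^2 = +1. Now have -(3 / 23).
Both 3 ≡ 3 and 23 ≡ 3 (mod 4), so reciprocity gives (3 / 23) = -(23 / 3). Reduce: 23 ≡ 2 (mod 3). Now have (2 / 3).
Factor out 2: 2 = 2. Since 3 ≡ 3 (mod 8), (2 / 3) = -1. Now have -(1 / 3).
(1 / 3) = 1. Collecting the sign factors: -1.
Second factor (1086 / 5963):
Factor out 2: 1086 = 2·543. Since 5963 ≡ 3 (mod 8), (2 / 5963) = -1. Now have -(543 / 5963).
Both 543 ≡ 3 and 5963 ≡ 3 (mod 4), so reciprocity gives (543 / 5963) = -(5963 / 543). Reduce: 5963 ≡ 533 (mod 543). Now have (533 / 543).
533 ≡ 1 (mod 4), so quadratic reciprocity gives (533 / 543) = (543 / 533). Reduce: 543 ≡ 10 (mod 533). Now have (10 / 533).
Factor out 2: 10 = 2·5. Since 533 ≡ 5 (mod 8), (2 / 533) = -1. Now have -(5 / 533).
5 ≡ 1 (mod 4), so quadratic reciprocity gives (5 / 533) = (533 / 5). Reduce: 533 ≡ 3 (mod 5). Now have -(3 / 5).
5 ≡ 1 (mod 4), so quadratic reciprocity gives (3 / 5) = (5 / 3). Reduce: 5 ≡ 2 (mod 3). Now have -(2 / 3).
Factor out 2: 2 = 2. Since 3 ≡ 3 (mod 8), (2 / 3) = -1. Now have (1 / 3).
(1 / 3) = 1. Collecting the sign factors: 1.
Product: (-1)·(1) = -1.

-1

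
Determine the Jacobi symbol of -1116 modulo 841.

(-1116|841)
  = (1116|841)    [841 ≡ 1 mod 4 ⇒ (-1|841) = +1]
  = (275|841)    [1116 ≡ 275 mod 841]
  = (841|275)    [QR: 841 ≡ 1 mod 4, sign kept]
  = (16|275)    [841 ≡ 16 mod 275]
  = (1|275)    [275 ≡ 3 mod 8 ⇒ (2|275)^4 = +1]
  = 1    [(1|275) = 1]

1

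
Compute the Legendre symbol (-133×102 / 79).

1

By multiplicativity, (-133·102 / 79) = (-133 / 79)·(102 / 79).
First factor (-133 / 79):
(-133 / 79)
  = -(133 / 79)    [79 ≡ 3 mod 4 ⇒ (-1 / 79) = -1]
  = -(54 / 79)    [133 ≡ 54 mod 79]
  = -(27 / 79)    [79 ≡ 7 mod 8 ⇒ (2 / 79) = +1]
  = (79 / 27)    [QR: both ≡ 3 mod 4, sign flips]
  = (25 / 27)    [79 ≡ 25 mod 27]
  = (27 / 25)    [QR: 25 ≡ 1 mod 4, sign kept]
  = (2 / 25)    [27 ≡ 2 mod 25]
  = (1 / 25)    [25 ≡ 1 mod 8 ⇒ (2 / 25) = +1]
  = 1    [(1 / 25) = 1]
Second factor (102 / 79):
(102 / 79)
  = (23 / 79)    [102 ≡ 23 mod 79]
  = -(79 / 23)    [QR: both ≡ 3 mod 4, sign flips]
  = -(10 / 23)    [79 ≡ 10 mod 23]
  = -(5 / 23)    [23 ≡ 7 mod 8 ⇒ (2 / 23) = +1]
  = -(23 / 5)    [QR: 5 ≡ 1 mod 4, sign kept]
  = -(3 / 5)    [23 ≡ 3 mod 5]
  = -(5 / 3)    [QR: 5 ≡ 1 mod 4, sign kept]
  = -(2 / 3)    [5 ≡ 2 mod 3]
  = (1 / 3)    [3 ≡ 3 mod 8 ⇒ (2 / 3) = -1]
  = 1    [(1 / 3) = 1]
Product: (1)·(1) = 1.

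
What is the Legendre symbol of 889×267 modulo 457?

-1

By multiplicativity, (889·267|457) = (889|457)·(267|457).
First factor (889|457):
Reduce the numerator: 889 ≡ 432 (mod 457), so (889|457) = (432|457).
Factor out 2: 432 = 2^4·27. Since 457 ≡ 1 (mod 8), (2|457) = +1, and (2|457)^4 = +1. Now have (27|457).
457 ≡ 1 (mod 4), so quadratic reciprocity gives (27|457) = (457|27). Reduce: 457 ≡ 25 (mod 27). Now have (25|27).
25 ≡ 1 (mod 4), so quadratic reciprocity gives (25|27) = (27|25). Reduce: 27 ≡ 2 (mod 25). Now have (2|25).
Factor out 2: 2 = 2. Since 25 ≡ 1 (mod 8), (2|25) = +1. Now have (1|25).
(1|25) = 1. Collecting the sign factors: 1.
Second factor (267|457):
457 ≡ 1 (mod 4), so quadratic reciprocity gives (267|457) = (457|267). Reduce: 457 ≡ 190 (mod 267). Now have (190|267).
Factor out 2: 190 = 2·95. Since 267 ≡ 3 (mod 8), (2|267) = -1. Now have -(95|267).
Both 95 ≡ 3 and 267 ≡ 3 (mod 4), so reciprocity gives (95|267) = -(267|95). Reduce: 267 ≡ 77 (mod 95). Now have (77|95).
77 ≡ 1 (mod 4), so quadratic reciprocity gives (77|95) = (95|77). Reduce: 95 ≡ 18 (mod 77). Now have (18|77).
Factor out 2: 18 = 2·9. Since 77 ≡ 5 (mod 8), (2|77) = -1. Now have -(9|77).
9 ≡ 1 (mod 4), so quadratic reciprocity gives (9|77) = (77|9). Reduce: 77 ≡ 5 (mod 9). Now have -(5|9).
5 ≡ 1 (mod 4), so quadratic reciprocity gives (5|9) = (9|5). Reduce: 9 ≡ 4 (mod 5). Now have -(4|5).
Factor out 2: 4 = 2^2. Since 5 ≡ 5 (mod 8), (2|5) = -1, and (2|5)^2 = +1. Now have -(1|5).
(1|5) = 1. Collecting the sign factors: -1.
Product: (1)·(-1) = -1.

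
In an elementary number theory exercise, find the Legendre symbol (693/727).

693 ≡ 1 (mod 4), so quadratic reciprocity gives (693/727) = (727/693). Reduce: 727 ≡ 34 (mod 693). Now have (34/693).
Factor out 2: 34 = 2·17. Since 693 ≡ 5 (mod 8), (2/693) = -1. Now have -(17/693).
17 ≡ 1 (mod 4), so quadratic reciprocity gives (17/693) = (693/17). Reduce: 693 ≡ 13 (mod 17). Now have -(13/17).
13 ≡ 1 (mod 4), so quadratic reciprocity gives (13/17) = (17/13). Reduce: 17 ≡ 4 (mod 13). Now have -(4/13).
Factor out 2: 4 = 2^2. Since 13 ≡ 5 (mod 8), (2/13) = -1, and (2/13)^2 = +1. Now have -(1/13).
(1/13) = 1. Collecting the sign factors: -1.

-1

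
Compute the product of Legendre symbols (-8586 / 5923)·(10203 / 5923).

By multiplicativity, (-8586·10203 / 5923) = (-8586 / 5923)·(10203 / 5923).
First factor (-8586 / 5923):
(-8586 / 5923)
  = (3260 / 5923)    [-8586 ≡ 3260 mod 5923]
  = (815 / 5923)    [5923 ≡ 3 mod 8 ⇒ (2 / 5923)^2 = +1]
  = -(5923 / 815)    [QR: both ≡ 3 mod 4, sign flips]
  = -(218 / 815)    [5923 ≡ 218 mod 815]
  = -(109 / 815)    [815 ≡ 7 mod 8 ⇒ (2 / 815) = +1]
  = -(815 / 109)    [QR: 109 ≡ 1 mod 4, sign kept]
  = -(52 / 109)    [815 ≡ 52 mod 109]
  = -(13 / 109)    [109 ≡ 5 mod 8 ⇒ (2 / 109)^2 = +1]
  = -(109 / 13)    [QR: 13 ≡ 1 mod 4, sign kept]
  = -(5 / 13)    [109 ≡ 5 mod 13]
  = -(13 / 5)    [QR: 5 ≡ 1 mod 4, sign kept]
  = -(3 / 5)    [13 ≡ 3 mod 5]
  = -(5 / 3)    [QR: 5 ≡ 1 mod 4, sign kept]
  = -(2 / 3)    [5 ≡ 2 mod 3]
  = (1 / 3)    [3 ≡ 3 mod 8 ⇒ (2 / 3) = -1]
  = 1    [(1 / 3) = 1]
Second factor (10203 / 5923):
(10203 / 5923)
  = (4280 / 5923)    [10203 ≡ 4280 mod 5923]
  = -(535 / 5923)    [5923 ≡ 3 mod 8 ⇒ (2 / 5923)^3 = -1]
  = (5923 / 535)    [QR: both ≡ 3 mod 4, sign flips]
  = (38 / 535)    [5923 ≡ 38 mod 535]
  = (19 / 535)    [535 ≡ 7 mod 8 ⇒ (2 / 535) = +1]
  = -(535 / 19)    [QR: both ≡ 3 mod 4, sign flips]
  = -(3 / 19)    [535 ≡ 3 mod 19]
  = (19 / 3)    [QR: both ≡ 3 mod 4, sign flips]
  = (1 / 3)    [19 ≡ 1 mod 3]
  = 1    [(1 / 3) = 1]
Product: (1)·(1) = 1.

1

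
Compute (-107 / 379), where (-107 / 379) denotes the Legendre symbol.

(-107 / 379)
  = -(107 / 379)    [379 ≡ 3 mod 4 ⇒ (-1 / 379) = -1]
  = (379 / 107)    [QR: both ≡ 3 mod 4, sign flips]
  = (58 / 107)    [379 ≡ 58 mod 107]
  = -(29 / 107)    [107 ≡ 3 mod 8 ⇒ (2 / 107) = -1]
  = -(107 / 29)    [QR: 29 ≡ 1 mod 4, sign kept]
  = -(20 / 29)    [107 ≡ 20 mod 29]
  = -(5 / 29)    [29 ≡ 5 mod 8 ⇒ (2 / 29)^2 = +1]
  = -(29 / 5)    [QR: 5 ≡ 1 mod 4, sign kept]
  = -(4 / 5)    [29 ≡ 4 mod 5]
  = -(1 / 5)    [5 ≡ 5 mod 8 ⇒ (2 / 5)^2 = +1]
  = -1    [(1 / 5) = 1]

-1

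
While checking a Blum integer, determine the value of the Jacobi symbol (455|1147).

(455|1147)
  = -(1147|455)    [QR: both ≡ 3 mod 4, sign flips]
  = -(237|455)    [1147 ≡ 237 mod 455]
  = -(455|237)    [QR: 237 ≡ 1 mod 4, sign kept]
  = -(218|237)    [455 ≡ 218 mod 237]
  = (109|237)    [237 ≡ 5 mod 8 ⇒ (2|237) = -1]
  = (237|109)    [QR: 109 ≡ 1 mod 4, sign kept]
  = (19|109)    [237 ≡ 19 mod 109]
  = (109|19)    [QR: 109 ≡ 1 mod 4, sign kept]
  = (14|19)    [109 ≡ 14 mod 19]
  = -(7|19)    [19 ≡ 3 mod 8 ⇒ (2|19) = -1]
  = (19|7)    [QR: both ≡ 3 mod 4, sign flips]
  = (5|7)    [19 ≡ 5 mod 7]
  = (7|5)    [QR: 5 ≡ 1 mod 4, sign kept]
  = (2|5)    [7 ≡ 2 mod 5]
  = -(1|5)    [5 ≡ 5 mod 8 ⇒ (2|5) = -1]
  = -1    [(1|5) = 1]

-1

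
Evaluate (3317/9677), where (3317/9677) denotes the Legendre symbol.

(3317/9677)
  = (9677/3317)    [QR: 3317 ≡ 1 mod 4, sign kept]
  = (3043/3317)    [9677 ≡ 3043 mod 3317]
  = (3317/3043)    [QR: 3317 ≡ 1 mod 4, sign kept]
  = (274/3043)    [3317 ≡ 274 mod 3043]
  = -(137/3043)    [3043 ≡ 3 mod 8 ⇒ (2/3043) = -1]
  = -(3043/137)    [QR: 137 ≡ 1 mod 4, sign kept]
  = -(29/137)    [3043 ≡ 29 mod 137]
  = -(137/29)    [QR: 29 ≡ 1 mod 4, sign kept]
  = -(21/29)    [137 ≡ 21 mod 29]
  = -(29/21)    [QR: 21 ≡ 1 mod 4, sign kept]
  = -(8/21)    [29 ≡ 8 mod 21]
  = (1/21)    [21 ≡ 5 mod 8 ⇒ (2/21)^3 = -1]
  = 1    [(1/21) = 1]

1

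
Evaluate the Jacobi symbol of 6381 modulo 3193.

(6381 / 3193)
  = (3188 / 3193)    [6381 ≡ 3188 mod 3193]
  = (797 / 3193)    [3193 ≡ 1 mod 8 ⇒ (2 / 3193)^2 = +1]
  = (3193 / 797)    [QR: 797 ≡ 1 mod 4, sign kept]
  = (5 / 797)    [3193 ≡ 5 mod 797]
  = (797 / 5)    [QR: 5 ≡ 1 mod 4, sign kept]
  = (2 / 5)    [797 ≡ 2 mod 5]
  = -(1 / 5)    [5 ≡ 5 mod 8 ⇒ (2 / 5) = -1]
  = -1    [(1 / 5) = 1]

-1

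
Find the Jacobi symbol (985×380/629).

By multiplicativity, (985·380/629) = (985/629)·(380/629).
First factor (985/629):
Reduce the numerator: 985 ≡ 356 (mod 629), so (985/629) = (356/629).
Factor out 2: 356 = 2^2·89. Since 629 ≡ 5 (mod 8), (2/629) = -1, and (2/629)^2 = +1. Now have (89/629).
89 ≡ 1 (mod 4), so quadratic reciprocity gives (89/629) = (629/89). Reduce: 629 ≡ 6 (mod 89). Now have (6/89).
Factor out 2: 6 = 2·3. Since 89 ≡ 1 (mod 8), (2/89) = +1. Now have (3/89).
89 ≡ 1 (mod 4), so quadratic reciprocity gives (3/89) = (89/3). Reduce: 89 ≡ 2 (mod 3). Now have (2/3).
Factor out 2: 2 = 2. Since 3 ≡ 3 (mod 8), (2/3) = -1. Now have -(1/3).
(1/3) = 1. Collecting the sign factors: -1.
Second factor (380/629):
Factor out 2: 380 = 2^2·95. Since 629 ≡ 5 (mod 8), (2/629) = -1, and (2/629)^2 = +1. Now have (95/629).
629 ≡ 1 (mod 4), so quadratic reciprocity gives (95/629) = (629/95). Reduce: 629 ≡ 59 (mod 95). Now have (59/95).
Both 59 ≡ 3 and 95 ≡ 3 (mod 4), so reciprocity gives (59/95) = -(95/59). Reduce: 95 ≡ 36 (mod 59). Now have -(36/59).
Factor out 2: 36 = 2^2·9. Since 59 ≡ 3 (mod 8), (2/59) = -1, and (2/59)^2 = +1. Now have -(9/59).
9 ≡ 1 (mod 4), so quadratic reciprocity gives (9/59) = (59/9). Reduce: 59 ≡ 5 (mod 9). Now have -(5/9).
5 ≡ 1 (mod 4), so quadratic reciprocity gives (5/9) = (9/5). Reduce: 9 ≡ 4 (mod 5). Now have -(4/5).
Factor out 2: 4 = 2^2. Since 5 ≡ 5 (mod 8), (2/5) = -1, and (2/5)^2 = +1. Now have -(1/5).
(1/5) = 1. Collecting the sign factors: -1.
Product: (-1)·(-1) = 1.

1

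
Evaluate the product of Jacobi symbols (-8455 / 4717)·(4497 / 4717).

By multiplicativity, (-8455·4497 / 4717) = (-8455 / 4717)·(4497 / 4717).
First factor (-8455 / 4717):
(-8455 / 4717)
  = (979 / 4717)    [-8455 ≡ 979 mod 4717]
  = (4717 / 979)    [QR: 4717 ≡ 1 mod 4, sign kept]
  = (801 / 979)    [4717 ≡ 801 mod 979]
  = (979 / 801)    [QR: 801 ≡ 1 mod 4, sign kept]
  = (178 / 801)    [979 ≡ 178 mod 801]
  = (89 / 801)    [801 ≡ 1 mod 8 ⇒ (2 / 801) = +1]
  = (801 / 89)    [QR: 89 ≡ 1 mod 4, sign kept]
  = (0 / 89)    [801 ≡ 0 mod 89]
  = 0    [numerator 0, gcd > 1]
Second factor (4497 / 4717):
(4497 / 4717)
  = (4717 / 4497)    [QR: 4497 ≡ 1 mod 4, sign kept]
  = (220 / 4497)    [4717 ≡ 220 mod 4497]
  = (55 / 4497)    [4497 ≡ 1 mod 8 ⇒ (2 / 4497)^2 = +1]
  = (4497 / 55)    [QR: 4497 ≡ 1 mod 4, sign kept]
  = (42 / 55)    [4497 ≡ 42 mod 55]
  = (21 / 55)    [55 ≡ 7 mod 8 ⇒ (2 / 55) = +1]
  = (55 / 21)    [QR: 21 ≡ 1 mod 4, sign kept]
  = (13 / 21)    [55 ≡ 13 mod 21]
  = (21 / 13)    [QR: 13 ≡ 1 mod 4, sign kept]
  = (8 / 13)    [21 ≡ 8 mod 13]
  = -(1 / 13)    [13 ≡ 5 mod 8 ⇒ (2 / 13)^3 = -1]
  = -1    [(1 / 13) = 1]
Product: (0)·(-1) = 0.

0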